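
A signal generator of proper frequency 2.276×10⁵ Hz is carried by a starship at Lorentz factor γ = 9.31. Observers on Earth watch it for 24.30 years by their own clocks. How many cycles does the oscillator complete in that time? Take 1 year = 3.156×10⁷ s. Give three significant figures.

N = 1.87×10¹³

γ = 9.31
During 24.30 years of lab time, the oscillator's proper time advances by τ = Δt/γ = 24.30/9.310 = 2.610 years = 8.237×10⁷ s.
N = f × τ = 2.276×10⁵ × 8.237×10⁷ = 1.875×10¹³.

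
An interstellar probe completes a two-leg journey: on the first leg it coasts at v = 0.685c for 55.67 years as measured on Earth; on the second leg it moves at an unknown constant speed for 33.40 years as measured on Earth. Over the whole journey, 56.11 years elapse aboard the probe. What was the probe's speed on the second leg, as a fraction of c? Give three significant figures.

Leg 1: γ = 1/√(1 − 0.685²) = 1/√0.5308 = 1.373; τ_1 = 55.67/1.373 = 40.56 years.
Leg 2: speed unknown; τ_2 = 33.40/γ_2.
Total proper time: 40.56 + τ_2 = 56.11, so τ_2 = 56.11 − 40.56 = 15.55 years.
γ_2 = 33.40/15.55 = 2.148; β = √(1 − 1/γ²) = √0.7832.

β = 0.885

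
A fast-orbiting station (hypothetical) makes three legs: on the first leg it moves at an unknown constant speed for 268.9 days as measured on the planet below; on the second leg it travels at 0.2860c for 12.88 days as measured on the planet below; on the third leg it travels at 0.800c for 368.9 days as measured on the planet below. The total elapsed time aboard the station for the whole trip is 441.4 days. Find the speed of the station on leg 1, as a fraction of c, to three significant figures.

β = 0.635

Leg 1: speed unknown; τ_1 = 268.9/γ_1.
Leg 2: γ = 1/√(1 − 0.2860²) = 1/√0.9182 = 1.044; τ_2 = 12.88/1.044 = 12.34 days.
Leg 3: γ = 1/√(1 − 0.800²) = 5/3 ≈ 1.667; τ_3 = 368.9/1.667 = 221.3 days.
Total proper time: τ_1 + 12.34 + 221.3 = 441.4, so τ_1 = 441.4 − 233.7 = 207.7 days.
γ_1 = 268.9/207.7 = 1.295; β = √(1 − 1/γ²) = √0.4033.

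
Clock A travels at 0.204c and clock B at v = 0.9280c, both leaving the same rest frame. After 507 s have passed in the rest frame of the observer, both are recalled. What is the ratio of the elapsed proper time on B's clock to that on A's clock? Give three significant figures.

A: γ = 1/√(1 − 0.204²) = 1/√0.9584 = 1.021. B: γ = 1/√(1 − 0.9280²) = 1/√0.1388 = 2.684.
τ_A/τ_B = γ_B/γ_A = 2.684/1.021 = 2.628, so τ_B/τ_A = 0.3806.

τ_B/τ_A = 0.381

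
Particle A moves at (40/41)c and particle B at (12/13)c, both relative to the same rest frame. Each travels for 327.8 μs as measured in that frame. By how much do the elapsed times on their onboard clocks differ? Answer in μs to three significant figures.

|τ_A − τ_B| = 54.1 μs

A: γ = 1/√(1 − (40/41)²) = 41/9 ≈ 4.556; τ_A = 327.8/4.556 = 71.96 μs.
B: γ = 1/√(1 − (12/13)²) = 13/5 = 2.600; τ_B = 327.8/2.600 = 126.1 μs.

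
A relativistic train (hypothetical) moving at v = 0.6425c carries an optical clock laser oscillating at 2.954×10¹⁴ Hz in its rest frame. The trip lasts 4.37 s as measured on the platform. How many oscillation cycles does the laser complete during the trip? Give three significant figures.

N = 9.89×10¹⁴

γ = 1/√(1 − 0.6425²) = 1/√0.5872 = 1.305
The oscillator's own cycle count is N = f × τ where τ is the proper time on the train. τ = Δt/γ = 4.37/1.305 = 3.349 s = 3.349×10⁰ s.
N = 2.954×10¹⁴ × 3.349×10⁰ = 9.892×10¹⁴.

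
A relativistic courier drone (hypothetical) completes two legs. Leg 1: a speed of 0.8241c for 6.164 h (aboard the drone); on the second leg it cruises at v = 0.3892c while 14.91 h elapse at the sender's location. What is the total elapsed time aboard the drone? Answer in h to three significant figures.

τ = 19.9 h

Leg 1: 6.164 h is already measured aboard the drone.
Leg 2: γ = 1/√(1 − 0.3892²) = 1/√0.8485 = 1.086; τ_2 = 14.91/1.086 = 13.73 h.
Total: 6.164 + 13.73 h.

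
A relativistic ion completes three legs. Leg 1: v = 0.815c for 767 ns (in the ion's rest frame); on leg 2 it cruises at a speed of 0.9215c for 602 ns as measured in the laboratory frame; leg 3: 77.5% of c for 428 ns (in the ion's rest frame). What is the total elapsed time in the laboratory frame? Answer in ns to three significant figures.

Leg 1: γ = 1/√(1 − 0.815²) = 1/√0.3358 = 1.726; Δt_1 = 1.726 × 767 = 1324 ns.
Leg 2: 602 ns is already measured in the laboratory frame.
Leg 3: β = 0.775; γ = 1/√(1 − 0.775²) = 1/√0.3994 = 1.582; Δt_3 = 1.582 × 428 = 677.3 ns.
Total: 1324 + 602.0 + 677.3 ns.

Δt = 2600 ns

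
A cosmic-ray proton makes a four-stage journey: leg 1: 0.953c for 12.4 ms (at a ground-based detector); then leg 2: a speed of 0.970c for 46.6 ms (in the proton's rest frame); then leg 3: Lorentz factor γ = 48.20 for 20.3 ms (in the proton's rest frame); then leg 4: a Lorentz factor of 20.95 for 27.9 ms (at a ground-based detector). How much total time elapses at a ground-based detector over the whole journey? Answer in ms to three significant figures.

Δt = 1210 ms

Leg 1: 12.4 ms is already measured at a ground-based detector.
Leg 2: γ = 1/√(1 − 0.970²) = 1/√0.05910 = 4.113; Δt_2 = 4.113 × 46.6 = 191.7 ms.
Leg 3: γ = 48.20; Δt_3 = 48.20 × 20.3 = 978.5 ms.
Leg 4: 27.9 ms is already measured at a ground-based detector.
Total: 12.40 + 191.7 + 978.5 + 27.90 ms.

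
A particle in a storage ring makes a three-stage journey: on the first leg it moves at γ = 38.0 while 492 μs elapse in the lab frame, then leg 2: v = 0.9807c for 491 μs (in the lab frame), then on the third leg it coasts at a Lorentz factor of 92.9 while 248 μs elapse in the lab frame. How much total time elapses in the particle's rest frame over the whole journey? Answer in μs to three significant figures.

τ = 112 μs

Leg 1: γ = 38.0; τ_1 = 492/38.00 = 12.95 μs.
Leg 2: γ = 1/√(1 − 0.9807²) = 1/√0.03823 = 5.115; τ_2 = 491/5.115 = 96.00 μs.
Leg 3: γ = 92.9; τ_3 = 248/92.90 = 2.670 μs.
Total: 12.95 + 96.00 + 2.670 μs.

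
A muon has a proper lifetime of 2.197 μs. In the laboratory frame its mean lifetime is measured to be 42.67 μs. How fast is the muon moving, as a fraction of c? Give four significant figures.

γ = Δt/τ₀ = 42.67/2.197 = 19.42
β = √(1 − 1/γ²) = √(1 − 0.002651) = √0.9973

β = 0.9987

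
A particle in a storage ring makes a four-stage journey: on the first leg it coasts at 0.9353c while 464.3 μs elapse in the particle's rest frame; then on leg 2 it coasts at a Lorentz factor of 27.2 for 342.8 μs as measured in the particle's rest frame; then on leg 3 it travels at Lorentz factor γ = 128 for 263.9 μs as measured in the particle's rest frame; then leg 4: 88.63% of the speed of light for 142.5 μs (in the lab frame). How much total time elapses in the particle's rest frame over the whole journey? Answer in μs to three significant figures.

Leg 1: 464.3 μs is already measured in the particle's rest frame.
Leg 2: 342.8 μs is already measured in the particle's rest frame.
Leg 3: 263.9 μs is already measured in the particle's rest frame.
Leg 4: β = 0.8863; γ = 1/√(1 − 0.8863²) = 1/√0.2145 = 2.159; τ_4 = 142.5/2.159 = 65.99 μs.
Total: 464.3 + 342.8 + 263.9 + 65.99 μs.

τ = 1140 μs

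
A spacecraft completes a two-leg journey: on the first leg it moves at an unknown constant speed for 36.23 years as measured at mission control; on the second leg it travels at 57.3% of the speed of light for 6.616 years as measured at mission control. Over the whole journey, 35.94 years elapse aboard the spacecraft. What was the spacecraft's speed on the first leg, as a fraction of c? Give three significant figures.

Leg 1: speed unknown; τ_1 = 36.23/γ_1.
Leg 2: β = 0.573; γ = 1/√(1 − 0.573²) = 1/√0.6717 = 1.220; τ_2 = 6.616/1.220 = 5.422 years.
Total proper time: τ_1 + 5.422 = 35.94, so τ_1 = 35.94 − 5.422 = 30.52 years.
γ_1 = 36.23/30.52 = 1.187; β = √(1 − 1/γ²) = √0.2905.

β = 0.539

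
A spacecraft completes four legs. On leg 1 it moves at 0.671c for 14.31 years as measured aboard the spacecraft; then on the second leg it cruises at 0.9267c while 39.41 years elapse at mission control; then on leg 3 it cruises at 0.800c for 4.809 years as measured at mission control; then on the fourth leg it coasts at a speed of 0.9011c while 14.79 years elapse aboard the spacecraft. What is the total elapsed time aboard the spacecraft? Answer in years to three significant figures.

τ = 46.8 years

Leg 1: 14.31 years is already measured aboard the spacecraft.
Leg 2: γ = 1/√(1 − 0.9267²) = 1/√0.1412 = 2.661; τ_2 = 39.41/2.661 = 14.81 years.
Leg 3: γ = 1/√(1 − 0.800²) = 5/3 ≈ 1.667; τ_3 = 4.809/1.667 = 2.885 years.
Leg 4: 14.79 years is already measured aboard the spacecraft.
Total: 14.31 + 14.81 + 2.885 + 14.79 years.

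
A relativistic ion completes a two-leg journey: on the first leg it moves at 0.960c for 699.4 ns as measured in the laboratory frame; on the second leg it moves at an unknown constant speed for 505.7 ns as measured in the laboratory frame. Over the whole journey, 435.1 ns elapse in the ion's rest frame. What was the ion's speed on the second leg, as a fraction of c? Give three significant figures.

β = 0.881

Leg 1: γ = 1/√(1 − 0.960²) = 25/7 ≈ 3.571; τ_1 = 699.4/3.571 = 195.8 ns.
Leg 2: speed unknown; τ_2 = 505.7/γ_2.
Total proper time: 195.8 + τ_2 = 435.1, so τ_2 = 435.1 − 195.8 = 239.3 ns.
γ_2 = 505.7/239.3 = 2.114; β = √(1 − 1/γ²) = √0.7761.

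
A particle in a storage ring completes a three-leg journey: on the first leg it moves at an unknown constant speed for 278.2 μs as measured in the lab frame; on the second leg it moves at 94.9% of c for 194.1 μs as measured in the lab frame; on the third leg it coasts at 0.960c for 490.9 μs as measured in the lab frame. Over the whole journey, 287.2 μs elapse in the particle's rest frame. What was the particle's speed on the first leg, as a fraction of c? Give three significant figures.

Leg 1: speed unknown; τ_1 = 278.2/γ_1.
Leg 2: β = 0.949; γ = 1/√(1 − 0.949²) = 1/√0.09940 = 3.172; τ_2 = 194.1/3.172 = 61.20 μs.
Leg 3: γ = 1/√(1 − 0.960²) = 25/7 ≈ 3.571; τ_3 = 490.9/3.571 = 137.5 μs.
Total proper time: τ_1 + 61.20 + 137.5 = 287.2, so τ_1 = 287.2 − 198.6 = 88.55 μs.
γ_1 = 278.2/88.55 = 3.142; β = √(1 − 1/γ²) = √0.8987.

β = 0.948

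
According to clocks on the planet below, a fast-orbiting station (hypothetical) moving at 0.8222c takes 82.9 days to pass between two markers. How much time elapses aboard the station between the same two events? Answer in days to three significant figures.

τ = 47.2 days

γ = 1/√(1 − 0.8222²) = 1/√0.3240 = 1.757
The interval measured on the planet below is the dilated one; the clock aboard the station measures the proper time τ = Δt/γ = 82.9/1.757 days.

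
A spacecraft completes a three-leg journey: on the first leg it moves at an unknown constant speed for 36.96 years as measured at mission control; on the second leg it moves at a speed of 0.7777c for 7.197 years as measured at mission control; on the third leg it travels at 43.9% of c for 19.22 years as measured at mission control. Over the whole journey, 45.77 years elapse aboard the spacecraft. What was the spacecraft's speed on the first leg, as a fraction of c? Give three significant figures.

β = 0.761

Leg 1: speed unknown; τ_1 = 36.96/γ_1.
Leg 2: γ = 1/√(1 − 0.7777²) = 1/√0.3952 = 1.591; τ_2 = 7.197/1.591 = 4.524 years.
Leg 3: β = 0.439; γ = 1/√(1 − 0.439²) = 1/√0.8073 = 1.113; τ_3 = 19.22/1.113 = 17.27 years.
Total proper time: τ_1 + 4.524 + 17.27 = 45.77, so τ_1 = 45.77 − 21.79 = 23.98 years.
γ_1 = 36.96/23.98 = 1.541; β = √(1 − 1/γ²) = √0.5792.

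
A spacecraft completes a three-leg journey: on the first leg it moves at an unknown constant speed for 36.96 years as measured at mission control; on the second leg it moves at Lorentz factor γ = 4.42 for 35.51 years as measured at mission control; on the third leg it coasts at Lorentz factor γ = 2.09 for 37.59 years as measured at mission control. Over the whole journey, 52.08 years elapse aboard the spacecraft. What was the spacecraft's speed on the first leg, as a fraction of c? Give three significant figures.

Leg 1: speed unknown; τ_1 = 36.96/γ_1.
Leg 2: γ = 4.42; τ_2 = 35.51/4.420 = 8.034 years.
Leg 3: γ = 2.09; τ_3 = 37.59/2.090 = 17.99 years.
Total proper time: τ_1 + 8.034 + 17.99 = 52.08, so τ_1 = 52.08 − 26.02 = 26.06 years.
γ_1 = 36.96/26.06 = 1.418; β = √(1 − 1/γ²) = √0.5028.

β = 0.709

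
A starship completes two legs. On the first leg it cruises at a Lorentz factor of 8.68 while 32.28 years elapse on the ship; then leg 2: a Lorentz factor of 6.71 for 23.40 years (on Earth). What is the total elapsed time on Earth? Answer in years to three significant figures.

Leg 1: γ = 8.68; Δt_1 = 8.680 × 32.28 = 280.2 years.
Leg 2: 23.40 years is already measured on Earth.
Total: 280.2 + 23.40 years.

Δt = 304 years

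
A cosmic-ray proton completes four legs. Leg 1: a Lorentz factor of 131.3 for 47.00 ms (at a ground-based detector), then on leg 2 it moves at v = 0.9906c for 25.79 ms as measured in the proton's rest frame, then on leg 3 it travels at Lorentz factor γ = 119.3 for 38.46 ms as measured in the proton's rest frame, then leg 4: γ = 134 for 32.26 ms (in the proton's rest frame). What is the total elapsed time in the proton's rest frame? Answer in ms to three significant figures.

τ = 96.9 ms

Leg 1: γ = 131.3; τ_1 = 47.00/131.3 = 0.3580 ms.
Leg 2: 25.79 ms is already measured in the proton's rest frame.
Leg 3: 38.46 ms is already measured in the proton's rest frame.
Leg 4: 32.26 ms is already measured in the proton's rest frame.
Total: 0.3580 + 25.79 + 38.46 + 32.26 ms.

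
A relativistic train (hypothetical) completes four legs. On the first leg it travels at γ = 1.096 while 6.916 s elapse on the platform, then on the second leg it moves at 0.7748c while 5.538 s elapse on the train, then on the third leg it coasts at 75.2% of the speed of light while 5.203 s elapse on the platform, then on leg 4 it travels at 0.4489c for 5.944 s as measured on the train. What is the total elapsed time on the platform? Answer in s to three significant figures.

Leg 1: 6.916 s is already measured on the platform.
Leg 2: γ = 1/√(1 − 0.7748²) = 1/√0.3997 = 1.582; Δt_2 = 1.582 × 5.538 = 8.760 s.
Leg 3: 5.203 s is already measured on the platform.
Leg 4: γ = 1/√(1 − 0.4489²) = 1/√0.7985 = 1.119; Δt_4 = 1.119 × 5.944 = 6.652 s.
Total: 6.916 + 8.760 + 5.203 + 6.652 s.

Δt = 27.5 s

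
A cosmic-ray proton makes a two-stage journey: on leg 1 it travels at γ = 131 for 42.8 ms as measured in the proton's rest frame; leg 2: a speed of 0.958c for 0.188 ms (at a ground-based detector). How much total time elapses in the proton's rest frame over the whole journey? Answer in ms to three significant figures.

τ = 42.9 ms

Leg 1: 42.8 ms is already measured in the proton's rest frame.
Leg 2: γ = 1/√(1 − 0.958²) = 1/√0.08224 = 3.487; τ_2 = 0.188/3.487 = 0.05391 ms.
Total: 42.80 + 0.05391 ms.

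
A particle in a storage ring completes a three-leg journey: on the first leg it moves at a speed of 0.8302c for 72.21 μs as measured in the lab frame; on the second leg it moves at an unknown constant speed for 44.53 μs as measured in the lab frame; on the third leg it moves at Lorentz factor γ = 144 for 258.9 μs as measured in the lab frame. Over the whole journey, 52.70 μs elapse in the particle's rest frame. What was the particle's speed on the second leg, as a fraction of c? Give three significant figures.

β = 0.971

Leg 1: γ = 1/√(1 − 0.8302²) = 1/√0.3108 = 1.794; τ_1 = 72.21/1.794 = 40.25 μs.
Leg 2: speed unknown; τ_2 = 44.53/γ_2.
Leg 3: γ = 144; τ_3 = 258.9/144.0 = 1.798 μs.
Total proper time: 40.25 + τ_2 + 1.798 = 52.70, so τ_2 = 52.70 − 42.05 = 10.65 μs.
γ_2 = 44.53/10.65 = 4.182; β = √(1 − 1/γ²) = √0.9428.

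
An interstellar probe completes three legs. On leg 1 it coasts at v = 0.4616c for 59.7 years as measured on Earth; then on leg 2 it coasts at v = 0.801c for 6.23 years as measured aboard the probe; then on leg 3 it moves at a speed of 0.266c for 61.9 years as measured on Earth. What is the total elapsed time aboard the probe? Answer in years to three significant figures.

τ = 119 years

Leg 1: γ = 1/√(1 − 0.4616²) = 1/√0.7869 = 1.127; τ_1 = 59.7/1.127 = 52.96 years.
Leg 2: 6.23 years is already measured aboard the probe.
Leg 3: γ = 1/√(1 − 0.266²) = 1/√0.9292 = 1.037; τ_3 = 61.9/1.037 = 59.67 years.
Total: 52.96 + 6.230 + 59.67 years.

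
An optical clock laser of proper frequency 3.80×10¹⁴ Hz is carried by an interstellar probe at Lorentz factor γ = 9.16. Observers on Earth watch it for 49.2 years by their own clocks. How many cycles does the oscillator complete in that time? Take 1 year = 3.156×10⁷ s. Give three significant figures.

γ = 9.16
During 49.2 years of lab time, the oscillator's proper time advances by τ = Δt/γ = 49.2/9.160 = 5.371 years = 1.695×10⁸ s.
N = f × τ = 3.80×10¹⁴ × 1.695×10⁸ = 6.442×10²².

N = 6.44×10²²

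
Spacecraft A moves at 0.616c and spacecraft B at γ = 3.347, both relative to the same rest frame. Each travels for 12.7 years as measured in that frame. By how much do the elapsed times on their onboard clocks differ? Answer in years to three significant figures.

A: γ = 1/√(1 − 0.616²) = 1/√0.6205 = 1.269; τ_A = 12.7/1.269 = 10.00 years.
B: γ = 3.347; τ_B = 12.7/3.347 = 3.794 years.

|τ_A − τ_B| = 6.21 years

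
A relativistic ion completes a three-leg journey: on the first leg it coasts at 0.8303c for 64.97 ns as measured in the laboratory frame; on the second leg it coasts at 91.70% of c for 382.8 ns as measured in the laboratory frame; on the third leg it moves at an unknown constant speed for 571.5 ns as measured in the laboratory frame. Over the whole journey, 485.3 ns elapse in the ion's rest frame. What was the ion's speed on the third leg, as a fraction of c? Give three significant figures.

β = 0.855

Leg 1: γ = 1/√(1 − 0.8303²) = 1/√0.3106 = 1.794; τ_1 = 64.97/1.794 = 36.21 ns.
Leg 2: β = 0.9170; γ = 1/√(1 − 0.9170²) = 1/√0.1591 = 2.507; τ_2 = 382.8/2.507 = 152.7 ns.
Leg 3: speed unknown; τ_3 = 571.5/γ_3.
Total proper time: 36.21 + 152.7 + τ_3 = 485.3, so τ_3 = 485.3 − 188.9 = 296.4 ns.
γ_3 = 571.5/296.4 = 1.928; β = √(1 − 1/γ²) = √0.7310.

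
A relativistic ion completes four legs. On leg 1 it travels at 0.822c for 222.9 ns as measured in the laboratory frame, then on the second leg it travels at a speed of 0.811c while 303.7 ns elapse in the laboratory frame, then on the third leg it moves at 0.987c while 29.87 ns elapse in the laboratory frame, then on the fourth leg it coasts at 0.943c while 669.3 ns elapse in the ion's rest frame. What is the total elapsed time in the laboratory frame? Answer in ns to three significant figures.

Leg 1: 222.9 ns is already measured in the laboratory frame.
Leg 2: 303.7 ns is already measured in the laboratory frame.
Leg 3: 29.87 ns is already measured in the laboratory frame.
Leg 4: γ = 1/√(1 − 0.943²) = 1/√0.1108 = 3.005; Δt_4 = 3.005 × 669.3 = 2011 ns.
Total: 222.9 + 303.7 + 29.87 + 2011 ns.

Δt = 2570 ns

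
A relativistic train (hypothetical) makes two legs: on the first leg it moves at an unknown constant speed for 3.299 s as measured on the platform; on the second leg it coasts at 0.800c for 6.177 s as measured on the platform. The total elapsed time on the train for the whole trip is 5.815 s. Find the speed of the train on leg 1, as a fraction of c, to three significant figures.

β = 0.769

Leg 1: speed unknown; τ_1 = 3.299/γ_1.
Leg 2: γ = 1/√(1 − 0.800²) = 5/3 ≈ 1.667; τ_2 = 6.177/1.667 = 3.706 s.
Total proper time: τ_1 + 3.706 = 5.815, so τ_1 = 5.815 − 3.706 = 2.109 s.
γ_1 = 3.299/2.109 = 1.564; β = √(1 − 1/γ²) = √0.5914.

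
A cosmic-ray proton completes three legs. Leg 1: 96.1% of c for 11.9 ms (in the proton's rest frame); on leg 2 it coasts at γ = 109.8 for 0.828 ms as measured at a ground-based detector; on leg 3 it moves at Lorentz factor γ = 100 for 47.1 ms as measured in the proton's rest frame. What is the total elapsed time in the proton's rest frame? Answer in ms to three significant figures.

τ = 59.0 ms

Leg 1: 11.9 ms is already measured in the proton's rest frame.
Leg 2: γ = 109.8; τ_2 = 0.828/109.8 = 0.007541 ms.
Leg 3: 47.1 ms is already measured in the proton's rest frame.
Total: 11.90 + 0.007541 + 47.10 ms.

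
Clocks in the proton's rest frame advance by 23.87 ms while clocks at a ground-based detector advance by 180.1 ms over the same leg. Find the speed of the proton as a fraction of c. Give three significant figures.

The proper time is measured in the proton's rest frame (both events occur at the proton's location); Δt is measured at a ground-based detector. γ = Δt/τ = 180.1/23.87 = 7.545.
β = √(1 − 1/γ²) = √(1 − 0.01757) = √0.9824

v = 0.991c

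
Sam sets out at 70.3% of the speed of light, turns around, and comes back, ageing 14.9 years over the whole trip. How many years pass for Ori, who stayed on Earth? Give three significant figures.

Δt = 21.0 years

β = 0.703; γ = 1/√(1 − 0.703²) = 1/√0.5058 = 1.406
Earth-frame duration is the dilated interval: Δt = γτ = 1.406 × 14.9 years.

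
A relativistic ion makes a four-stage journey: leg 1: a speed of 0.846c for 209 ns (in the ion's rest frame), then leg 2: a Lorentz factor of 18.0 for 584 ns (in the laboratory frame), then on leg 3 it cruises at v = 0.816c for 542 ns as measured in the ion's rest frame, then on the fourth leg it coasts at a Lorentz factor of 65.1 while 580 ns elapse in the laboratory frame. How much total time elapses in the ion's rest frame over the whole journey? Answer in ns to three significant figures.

τ = 792 ns

Leg 1: 209 ns is already measured in the ion's rest frame.
Leg 2: γ = 18.0; τ_2 = 584/18.00 = 32.44 ns.
Leg 3: 542 ns is already measured in the ion's rest frame.
Leg 4: γ = 65.1; τ_4 = 580/65.10 = 8.909 ns.
Total: 209.0 + 32.44 + 542.0 + 8.909 ns.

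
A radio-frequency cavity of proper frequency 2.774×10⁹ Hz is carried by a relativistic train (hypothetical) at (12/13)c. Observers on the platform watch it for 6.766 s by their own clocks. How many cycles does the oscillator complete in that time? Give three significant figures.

N = 7.22×10⁹

γ = 1/√(1 − (12/13)²) = 13/5 = 2.600
During 6.766 s of lab time, the oscillator's proper time advances by τ = Δt/γ = 6.766/2.600 = 2.602 s = 2.602×10⁰ s.
N = f × τ = 2.774×10⁹ × 2.602×10⁰ = 7.219×10⁹.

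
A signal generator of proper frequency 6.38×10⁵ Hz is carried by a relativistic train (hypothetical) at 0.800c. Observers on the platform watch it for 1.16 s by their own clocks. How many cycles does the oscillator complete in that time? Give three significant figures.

γ = 1/√(1 − 0.800²) = 5/3 ≈ 1.667
During 1.16 s of lab time, the oscillator's proper time advances by τ = Δt/γ = 1.16/1.667 = 0.6960 s = 6.960×10⁻¹ s.
N = f × τ = 6.38×10⁵ × 6.960×10⁻¹ = 4.440×10⁵.

N = 4.44×10⁵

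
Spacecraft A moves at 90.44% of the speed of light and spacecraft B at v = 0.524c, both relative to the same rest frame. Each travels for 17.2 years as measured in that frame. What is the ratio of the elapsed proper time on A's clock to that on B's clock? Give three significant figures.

τ_A/τ_B = 0.501

A: β = 0.9044; γ = 1/√(1 − 0.9044²) = 1/√0.1821 = 2.344. B: γ = 1/√(1 − 0.524²) = 1/√0.7254 = 1.174.
τ_A/τ_B = γ_B/γ_A = 1.174/2.344 = 0.5010, so τ_A/τ_B = 0.5010.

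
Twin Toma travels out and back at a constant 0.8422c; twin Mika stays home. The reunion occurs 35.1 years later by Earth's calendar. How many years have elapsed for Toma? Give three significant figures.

τ = 18.9 years

γ = 1/√(1 − 0.8422²) = 1/√0.2907 = 1.855
Toma's clock measures proper time along the trip: τ = Δt/γ = 35.1/1.855 years.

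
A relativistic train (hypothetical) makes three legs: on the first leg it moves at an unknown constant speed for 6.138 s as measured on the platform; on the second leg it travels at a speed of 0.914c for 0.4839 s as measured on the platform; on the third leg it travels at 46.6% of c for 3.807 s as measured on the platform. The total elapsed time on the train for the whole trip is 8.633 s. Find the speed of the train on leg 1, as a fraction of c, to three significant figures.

Leg 1: speed unknown; τ_1 = 6.138/γ_1.
Leg 2: γ = 1/√(1 − 0.914²) = 1/√0.1646 = 2.465; τ_2 = 0.4839/2.465 = 0.1963 s.
Leg 3: β = 0.466; γ = 1/√(1 − 0.466²) = 1/√0.7828 = 1.130; τ_3 = 3.807/1.130 = 3.368 s.
Total proper time: τ_1 + 0.1963 + 3.368 = 8.633, so τ_1 = 8.633 − 3.565 = 5.068 s.
γ_1 = 6.138/5.068 = 1.211; β = √(1 − 1/γ²) = √0.3182.

β = 0.564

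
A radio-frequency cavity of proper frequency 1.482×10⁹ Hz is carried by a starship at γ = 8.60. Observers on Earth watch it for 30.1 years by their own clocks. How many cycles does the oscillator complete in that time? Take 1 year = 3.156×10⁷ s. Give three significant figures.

N = 1.64×10¹⁷

γ = 8.60
During 30.1 years of lab time, the oscillator's proper time advances by τ = Δt/γ = 30.1/8.600 = 3.500 years = 1.105×10⁸ s.
N = f × τ = 1.482×10⁹ × 1.105×10⁸ = 1.637×10¹⁷.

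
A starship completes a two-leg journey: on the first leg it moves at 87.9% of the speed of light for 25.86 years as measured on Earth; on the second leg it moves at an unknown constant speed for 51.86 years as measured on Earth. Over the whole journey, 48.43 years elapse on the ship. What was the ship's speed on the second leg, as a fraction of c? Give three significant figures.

Leg 1: β = 0.879; γ = 1/√(1 − 0.879²) = 1/√0.2274 = 2.097; τ_1 = 25.86/2.097 = 12.33 years.
Leg 2: speed unknown; τ_2 = 51.86/γ_2.
Total proper time: 12.33 + τ_2 = 48.43, so τ_2 = 48.43 − 12.33 = 36.10 years.
γ_2 = 51.86/36.10 = 1.437; β = √(1 − 1/γ²) = √0.5155.

β = 0.718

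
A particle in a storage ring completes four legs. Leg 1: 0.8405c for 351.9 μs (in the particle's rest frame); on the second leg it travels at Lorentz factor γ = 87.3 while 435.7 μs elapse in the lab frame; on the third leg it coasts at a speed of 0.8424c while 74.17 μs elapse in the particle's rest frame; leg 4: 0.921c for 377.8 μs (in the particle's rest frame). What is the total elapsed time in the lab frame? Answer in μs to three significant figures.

Leg 1: γ = 1/√(1 − 0.8405²) = 1/√0.2936 = 1.846; Δt_1 = 1.846 × 351.9 = 649.5 μs.
Leg 2: 435.7 μs is already measured in the lab frame.
Leg 3: γ = 1/√(1 − 0.8424²) = 1/√0.2904 = 1.856; Δt_3 = 1.856 × 74.17 = 137.6 μs.
Leg 4: γ = 1/√(1 − 0.921²) = 1/√0.1518 = 2.567; Δt_4 = 2.567 × 377.8 = 969.8 μs.
Total: 649.5 + 435.7 + 137.6 + 969.8 μs.

Δt = 2190 μs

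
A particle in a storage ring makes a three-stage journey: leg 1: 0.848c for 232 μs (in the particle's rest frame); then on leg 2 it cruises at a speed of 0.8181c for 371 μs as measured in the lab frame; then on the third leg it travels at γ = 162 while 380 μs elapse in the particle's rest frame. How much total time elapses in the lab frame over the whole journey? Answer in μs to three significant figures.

Δt = 6.24×10⁴ μs

Leg 1: γ = 1/√(1 − 0.848²) = 1/√0.2809 = 1.887; Δt_1 = 1.887 × 232 = 437.7 μs.
Leg 2: 371 μs is already measured in the lab frame.
Leg 3: γ = 162; Δt_3 = 162.0 × 380 = 6.156×10⁴ μs.
Total: 437.7 + 371.0 + 6.156×10⁴ μs.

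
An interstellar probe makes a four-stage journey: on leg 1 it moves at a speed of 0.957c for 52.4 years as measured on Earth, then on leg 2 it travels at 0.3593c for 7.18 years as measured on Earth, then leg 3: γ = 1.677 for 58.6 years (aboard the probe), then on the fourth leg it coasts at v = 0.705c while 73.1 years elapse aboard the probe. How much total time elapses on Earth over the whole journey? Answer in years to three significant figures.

Leg 1: 52.4 years is already measured on Earth.
Leg 2: 7.18 years is already measured on Earth.
Leg 3: γ = 1.677; Δt_3 = 1.677 × 58.6 = 98.27 years.
Leg 4: γ = 1/√(1 − 0.705²) = 1/√0.5030 = 1.410; Δt_4 = 1.410 × 73.1 = 103.1 years.
Total: 52.40 + 7.180 + 98.27 + 103.1 years.

Δt = 261 years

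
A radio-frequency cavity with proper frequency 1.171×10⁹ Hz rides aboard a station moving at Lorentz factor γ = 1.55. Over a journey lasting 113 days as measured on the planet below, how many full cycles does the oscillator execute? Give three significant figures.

N = 7.38×10¹⁵

γ = 1.55
The oscillator's own cycle count is N = f × τ where τ is the proper time aboard the station. τ = Δt/γ = 113/1.550 = 72.90 days = 6.299×10⁶ s.
N = 1.171×10⁹ × 6.299×10⁶ = 7.376×10¹⁵.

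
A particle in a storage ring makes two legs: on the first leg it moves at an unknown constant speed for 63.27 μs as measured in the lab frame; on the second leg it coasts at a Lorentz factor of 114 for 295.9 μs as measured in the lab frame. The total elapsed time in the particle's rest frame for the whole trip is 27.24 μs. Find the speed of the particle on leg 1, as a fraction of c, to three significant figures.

Leg 1: speed unknown; τ_1 = 63.27/γ_1.
Leg 2: γ = 114; τ_2 = 295.9/114.0 = 2.596 μs.
Total proper time: τ_1 + 2.596 = 27.24, so τ_1 = 27.24 − 2.596 = 24.64 μs.
γ_1 = 63.27/24.64 = 2.567; β = √(1 − 1/γ²) = √0.8483.

β = 0.921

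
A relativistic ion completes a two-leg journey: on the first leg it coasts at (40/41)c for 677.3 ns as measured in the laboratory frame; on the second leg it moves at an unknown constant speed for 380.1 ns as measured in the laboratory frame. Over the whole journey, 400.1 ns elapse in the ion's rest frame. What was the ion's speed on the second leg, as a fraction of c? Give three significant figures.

Leg 1: γ = 1/√(1 − (40/41)²) = 41/9 ≈ 4.556; τ_1 = 677.3/4.556 = 148.7 ns.
Leg 2: speed unknown; τ_2 = 380.1/γ_2.
Total proper time: 148.7 + τ_2 = 400.1, so τ_2 = 400.1 − 148.7 = 251.4 ns.
γ_2 = 380.1/251.4 = 1.512; β = √(1 − 1/γ²) = √0.5625.

β = 0.750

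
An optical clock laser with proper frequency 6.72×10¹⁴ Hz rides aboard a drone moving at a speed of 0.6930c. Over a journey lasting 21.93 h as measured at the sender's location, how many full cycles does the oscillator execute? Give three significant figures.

N = 3.82×10¹⁹

γ = 1/√(1 − 0.6930²) = 1/√0.5198 = 1.387
The oscillator's own cycle count is N = f × τ where τ is the proper time aboard the drone. τ = Δt/γ = 21.93/1.387 = 15.81 h = 5.692×10⁴ s.
N = 6.72×10¹⁴ × 5.692×10⁴ = 3.825×10¹⁹.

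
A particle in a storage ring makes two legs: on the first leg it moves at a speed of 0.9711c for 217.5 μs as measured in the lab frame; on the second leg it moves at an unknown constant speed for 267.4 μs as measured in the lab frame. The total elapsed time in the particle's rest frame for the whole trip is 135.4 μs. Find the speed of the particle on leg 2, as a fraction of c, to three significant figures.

β = 0.950

Leg 1: γ = 1/√(1 − 0.9711²) = 1/√0.05696 = 4.190; τ_1 = 217.5/4.190 = 51.91 μs.
Leg 2: speed unknown; τ_2 = 267.4/γ_2.
Total proper time: 51.91 + τ_2 = 135.4, so τ_2 = 135.4 − 51.91 = 83.49 μs.
γ_2 = 267.4/83.49 = 3.203; β = √(1 − 1/γ²) = √0.9025.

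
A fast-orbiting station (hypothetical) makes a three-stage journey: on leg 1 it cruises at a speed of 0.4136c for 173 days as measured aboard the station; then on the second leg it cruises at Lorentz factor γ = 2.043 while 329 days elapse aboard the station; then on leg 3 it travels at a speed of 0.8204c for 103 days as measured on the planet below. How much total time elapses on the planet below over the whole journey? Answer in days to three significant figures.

Leg 1: γ = 1/√(1 − 0.4136²) = 1/√0.8289 = 1.098; Δt_1 = 1.098 × 173 = 190.0 days.
Leg 2: γ = 2.043; Δt_2 = 2.043 × 329 = 672.1 days.
Leg 3: 103 days is already measured on the planet below.
Total: 190.0 + 672.1 + 103.0 days.

Δt = 965 days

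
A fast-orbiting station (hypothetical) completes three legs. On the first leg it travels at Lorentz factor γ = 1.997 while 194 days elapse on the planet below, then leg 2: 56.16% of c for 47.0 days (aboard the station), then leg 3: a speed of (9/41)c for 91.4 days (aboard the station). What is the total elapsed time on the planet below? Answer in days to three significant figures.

Leg 1: 194 days is already measured on the planet below.
Leg 2: β = 0.5616; γ = 1/√(1 − 0.5616²) = 1/√0.6846 = 1.209; Δt_2 = 1.209 × 47.0 = 56.80 days.
Leg 3: γ = 1/√(1 − (9/41)²) = 41/40 = 1.025; Δt_3 = 1.025 × 91.4 = 93.69 days.
Total: 194.0 + 56.80 + 93.69 days.

Δt = 344 days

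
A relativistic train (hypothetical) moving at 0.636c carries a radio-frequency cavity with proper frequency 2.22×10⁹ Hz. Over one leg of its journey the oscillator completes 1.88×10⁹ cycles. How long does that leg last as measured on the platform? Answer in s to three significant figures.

γ = 1/√(1 − 0.636²) = 1/√0.5955 = 1.296
Proper time for N cycles: τ = N/f = 1.88×10⁹/(2.22×10⁹) = 8.468×10⁻¹ s = 0.8468 s.
Lab-frame duration Δt = γτ = 1.296 × 0.8468 = 1.097 s.

Δt = 1.10 s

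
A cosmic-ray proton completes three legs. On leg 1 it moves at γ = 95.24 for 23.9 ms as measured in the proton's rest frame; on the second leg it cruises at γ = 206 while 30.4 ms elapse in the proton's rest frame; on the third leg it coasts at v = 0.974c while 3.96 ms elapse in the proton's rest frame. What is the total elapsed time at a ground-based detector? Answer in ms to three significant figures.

Leg 1: γ = 95.24; Δt_1 = 95.24 × 23.9 = 2276 ms.
Leg 2: γ = 206; Δt_2 = 206.0 × 30.4 = 6262 ms.
Leg 3: γ = 1/√(1 − 0.974²) = 1/√0.05132 = 4.414; Δt_3 = 4.414 × 3.96 = 17.48 ms.
Total: 2276 + 6262 + 17.48 ms.

Δt = 8560 ms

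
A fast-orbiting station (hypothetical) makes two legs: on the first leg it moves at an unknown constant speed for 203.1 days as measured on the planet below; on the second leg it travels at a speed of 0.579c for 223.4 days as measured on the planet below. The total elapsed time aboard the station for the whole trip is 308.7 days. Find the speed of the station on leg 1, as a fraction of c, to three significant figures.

Leg 1: speed unknown; τ_1 = 203.1/γ_1.
Leg 2: γ = 1/√(1 − 0.579²) = 1/√0.6648 = 1.227; τ_2 = 223.4/1.227 = 182.1 days.
Total proper time: τ_1 + 182.1 = 308.7, so τ_1 = 308.7 − 182.1 = 126.6 days.
γ_1 = 203.1/126.6 = 1.605; β = √(1 − 1/γ²) = √0.6117.

β = 0.782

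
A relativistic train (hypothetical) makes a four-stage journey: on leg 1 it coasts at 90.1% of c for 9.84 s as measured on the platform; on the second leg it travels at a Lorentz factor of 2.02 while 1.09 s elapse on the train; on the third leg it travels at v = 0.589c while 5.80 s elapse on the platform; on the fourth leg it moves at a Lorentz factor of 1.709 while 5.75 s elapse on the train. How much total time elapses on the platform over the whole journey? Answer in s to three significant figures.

Δt = 27.7 s

Leg 1: 9.84 s is already measured on the platform.
Leg 2: γ = 2.02; Δt_2 = 2.020 × 1.09 = 2.202 s.
Leg 3: 5.80 s is already measured on the platform.
Leg 4: γ = 1.709; Δt_4 = 1.709 × 5.75 = 9.827 s.
Total: 9.840 + 2.202 + 5.800 + 9.827 s.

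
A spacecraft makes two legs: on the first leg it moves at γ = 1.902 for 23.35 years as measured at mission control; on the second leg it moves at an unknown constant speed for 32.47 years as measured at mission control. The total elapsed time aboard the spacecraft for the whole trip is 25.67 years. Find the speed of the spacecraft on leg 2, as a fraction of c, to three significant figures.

β = 0.911

Leg 1: γ = 1.902; τ_1 = 23.35/1.902 = 12.28 years.
Leg 2: speed unknown; τ_2 = 32.47/γ_2.
Total proper time: 12.28 + τ_2 = 25.67, so τ_2 = 25.67 − 12.28 = 13.39 years.
γ_2 = 32.47/13.39 = 2.424; β = √(1 − 1/γ²) = √0.8299.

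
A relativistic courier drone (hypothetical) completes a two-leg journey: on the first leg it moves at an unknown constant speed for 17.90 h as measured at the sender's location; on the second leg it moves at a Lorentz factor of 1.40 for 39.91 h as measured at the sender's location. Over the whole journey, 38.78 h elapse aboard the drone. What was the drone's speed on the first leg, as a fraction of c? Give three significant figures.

Leg 1: speed unknown; τ_1 = 17.90/γ_1.
Leg 2: γ = 1.40; τ_2 = 39.91/1.400 = 28.51 h.
Total proper time: τ_1 + 28.51 = 38.78, so τ_1 = 38.78 − 28.51 = 10.27 h.
γ_1 = 17.90/10.27 = 1.742; β = √(1 − 1/γ²) = √0.6706.

β = 0.819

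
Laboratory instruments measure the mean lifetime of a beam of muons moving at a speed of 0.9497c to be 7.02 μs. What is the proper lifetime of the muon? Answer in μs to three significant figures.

τ₀ = 2.20 μs

γ = 1/√(1 − 0.9497²) = 1/√0.09807 = 3.193
The lab-frame lifetime is the dilated interval; the proper lifetime is τ₀ = Δt/γ = 7.02/3.193 μs.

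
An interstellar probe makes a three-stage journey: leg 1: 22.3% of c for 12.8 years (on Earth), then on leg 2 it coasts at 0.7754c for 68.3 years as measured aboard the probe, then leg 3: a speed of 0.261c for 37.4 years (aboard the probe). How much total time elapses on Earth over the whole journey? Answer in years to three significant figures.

Leg 1: 12.8 years is already measured on Earth.
Leg 2: γ = 1/√(1 − 0.7754²) = 1/√0.3988 = 1.584; Δt_2 = 1.584 × 68.3 = 108.2 years.
Leg 3: γ = 1/√(1 − 0.261²) = 1/√0.9319 = 1.036; Δt_3 = 1.036 × 37.4 = 38.74 years.
Total: 12.80 + 108.2 + 38.74 years.

Δt = 160 years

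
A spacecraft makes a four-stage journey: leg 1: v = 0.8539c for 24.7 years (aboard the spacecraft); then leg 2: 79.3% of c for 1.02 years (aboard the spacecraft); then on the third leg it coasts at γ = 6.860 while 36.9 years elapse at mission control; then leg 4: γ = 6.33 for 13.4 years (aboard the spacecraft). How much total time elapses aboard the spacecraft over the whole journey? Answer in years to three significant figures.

τ = 44.5 years

Leg 1: 24.7 years is already measured aboard the spacecraft.
Leg 2: 1.02 years is already measured aboard the spacecraft.
Leg 3: γ = 6.860; τ_3 = 36.9/6.860 = 5.379 years.
Leg 4: 13.4 years is already measured aboard the spacecraft.
Total: 24.70 + 1.020 + 5.379 + 13.40 years.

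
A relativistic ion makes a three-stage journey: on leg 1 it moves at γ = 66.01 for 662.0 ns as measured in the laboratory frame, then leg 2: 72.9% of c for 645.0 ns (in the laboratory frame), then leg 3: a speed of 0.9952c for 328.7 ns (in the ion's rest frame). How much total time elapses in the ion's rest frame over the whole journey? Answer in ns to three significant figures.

Leg 1: γ = 66.01; τ_1 = 662.0/66.01 = 10.03 ns.
Leg 2: β = 0.729; γ = 1/√(1 − 0.729²) = 1/√0.4686 = 1.461; τ_2 = 645.0/1.461 = 441.5 ns.
Leg 3: 328.7 ns is already measured in the ion's rest frame.
Total: 10.03 + 441.5 + 328.7 ns.

τ = 780 ns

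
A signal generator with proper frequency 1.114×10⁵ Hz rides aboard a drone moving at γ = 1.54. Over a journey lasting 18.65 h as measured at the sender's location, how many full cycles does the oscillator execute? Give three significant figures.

γ = 1.54
The oscillator's own cycle count is N = f × τ where τ is the proper time aboard the drone. τ = Δt/γ = 18.65/1.540 = 12.11 h = 4.360×10⁴ s.
N = 1.114×10⁵ × 4.360×10⁴ = 4.857×10⁹.

N = 4.86×10⁹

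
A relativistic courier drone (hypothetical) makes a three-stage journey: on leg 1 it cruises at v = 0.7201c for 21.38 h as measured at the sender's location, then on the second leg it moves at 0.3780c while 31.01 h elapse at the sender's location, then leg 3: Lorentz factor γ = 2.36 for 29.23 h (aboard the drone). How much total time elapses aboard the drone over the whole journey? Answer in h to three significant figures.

τ = 72.8 h

Leg 1: γ = 1/√(1 − 0.7201²) = 1/√0.4815 = 1.441; τ_1 = 21.38/1.441 = 14.83 h.
Leg 2: γ = 1/√(1 − 0.3780²) = 1/√0.8571 = 1.080; τ_2 = 31.01/1.080 = 28.71 h.
Leg 3: 29.23 h is already measured aboard the drone.
Total: 14.83 + 28.71 + 29.23 h.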